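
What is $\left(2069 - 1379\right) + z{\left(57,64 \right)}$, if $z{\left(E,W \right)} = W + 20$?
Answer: $774$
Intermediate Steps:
$z{\left(E,W \right)} = 20 + W$
$\left(2069 - 1379\right) + z{\left(57,64 \right)} = \left(2069 - 1379\right) + \left(20 + 64\right) = 690 + 84 = 774$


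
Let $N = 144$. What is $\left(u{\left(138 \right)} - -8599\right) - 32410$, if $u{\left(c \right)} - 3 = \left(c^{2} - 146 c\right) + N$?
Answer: $-24768$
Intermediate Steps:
$u{\left(c \right)} = 147 + c^{2} - 146 c$ ($u{\left(c \right)} = 3 + \left(\left(c^{2} - 146 c\right) + 144\right) = 3 + \left(144 + c^{2} - 146 c\right) = 147 + c^{2} - 146 c$)
$\left(u{\left(138 \right)} - -8599\right) - 32410 = \left(\left(147 + 138^{2} - 20148\right) - -8599\right) - 32410 = \left(\left(147 + 19044 - 20148\right) + 8599\right) - 32410 = \left(-957 + 8599\right) - 32410 = 7642 - 32410 = -24768$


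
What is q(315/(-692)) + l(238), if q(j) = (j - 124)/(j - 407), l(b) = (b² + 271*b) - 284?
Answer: 34077086945/281959 ≈ 1.2086e+5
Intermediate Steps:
l(b) = -284 + b² + 271*b
q(j) = (-124 + j)/(-407 + j)
q(315/(-692)) + l(238) = (-124 + 315/(-692))/(-407 + 315/(-692)) + (-284 + 238² + 271*238) = (-124 + 315*(-1/692))/(-407 + 315*(-1/692)) + (-284 + 56644 + 64498) = (-124 - 315/692)/(-407 - 315/692) + 120858 = -86123/692/(-281959/692) + 120858 = -692/281959*(-86123/692) + 120858 = 86123/281959 + 120858 = 34077086945/281959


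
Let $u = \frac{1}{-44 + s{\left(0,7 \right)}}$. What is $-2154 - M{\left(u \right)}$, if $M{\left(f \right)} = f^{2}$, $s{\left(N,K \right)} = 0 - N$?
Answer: $- \frac{4170145}{1936} \approx -2154.0$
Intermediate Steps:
$s{\left(N,K \right)} = - N$
$u = - \frac{1}{44}$ ($u = \frac{1}{-44 - 0} = \frac{1}{-44 + 0} = \frac{1}{-44} = - \frac{1}{44} \approx -0.022727$)
$-2154 - M{\left(u \right)} = -2154 - \left(- \frac{1}{44}\right)^{2} = -2154 - \frac{1}{1936} = - \frac{4170145}{1936}$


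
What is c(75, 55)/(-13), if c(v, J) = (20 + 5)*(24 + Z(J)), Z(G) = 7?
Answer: -775/13 ≈ -59.615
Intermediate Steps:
c(v, J) = 775 (c(v, J) = (20 + 5)*(24 + 7) = 25*31 = 775)
c(75, 55)/(-13) = 775/(-13) = 775*(-1/13) = -775/13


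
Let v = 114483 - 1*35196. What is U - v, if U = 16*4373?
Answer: -9319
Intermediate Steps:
U = 69968
v = 79287 (v = 114483 - 35196 = 79287)
U - v = 69968 - 1*79287 = 69968 - 79287 = -9319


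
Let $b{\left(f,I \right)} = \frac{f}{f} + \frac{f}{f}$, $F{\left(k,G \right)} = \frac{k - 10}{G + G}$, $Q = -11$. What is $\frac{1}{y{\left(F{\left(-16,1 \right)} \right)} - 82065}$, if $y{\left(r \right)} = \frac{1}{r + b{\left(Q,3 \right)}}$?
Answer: $- \frac{11}{902716} \approx -1.2185 \cdot 10^{-5}$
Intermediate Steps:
$F{\left(k,G \right)} = \frac{-10 + k}{2 G}$
$b{\left(f,I \right)} = 2$ ($b{\left(f,I \right)} = 1 + 1 = 2$)
$y{\left(r \right)} = \frac{1}{2 + r}$ ($y{\left(r \right)} = \frac{1}{r + 2} = \frac{1}{2 + r}$)
$\frac{1}{y{\left(F{\left(-16,1 \right)} \right)} - 82065} = \frac{1}{\frac{1}{2 + \frac{-10 - 16}{2 \cdot 1}} - 82065} = \frac{1}{\frac{1}{2 + \frac{1}{2} \cdot 1 \left(-26\right)} - 82065} = \frac{1}{\frac{1}{2 - 13} - 82065} = \frac{1}{\frac{1}{-11} - 82065} = \frac{1}{- \frac{1}{11} - 82065} = \frac{1}{- \frac{902716}{11}} = - \frac{11}{902716}$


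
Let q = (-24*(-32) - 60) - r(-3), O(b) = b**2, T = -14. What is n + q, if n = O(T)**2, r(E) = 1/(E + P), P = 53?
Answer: 1956199/50 ≈ 39124.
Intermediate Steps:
r(E) = 1/(53 + E) (r(E) = 1/(E + 53) = 1/(53 + E))
q = 35399/50 (q = (-24*(-32) - 60) - 1/(53 - 3) = (768 - 60) - 1/50 = 708 - 1*1/50 = 708 - 1/50 = 35399/50 ≈ 707.98)
n = 38416 (n = ((-14)**2)**2 = 196**2 = 38416)
n + q = 38416 + 35399/50 = 1956199/50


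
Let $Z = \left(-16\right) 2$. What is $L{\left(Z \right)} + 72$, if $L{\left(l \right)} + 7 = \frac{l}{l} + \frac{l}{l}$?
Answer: $67$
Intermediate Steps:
$Z = -32$
$L{\left(l \right)} = -5$ ($L{\left(l \right)} = -7 + \left(\frac{l}{l} + \frac{l}{l}\right) = -7 + \left(1 + 1\right) = -7 + 2 = -5$)
$L{\left(Z \right)} + 72 = -5 + 72 = 67$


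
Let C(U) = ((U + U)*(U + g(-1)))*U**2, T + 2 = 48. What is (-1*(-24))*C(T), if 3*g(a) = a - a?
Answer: 214917888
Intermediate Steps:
T = 46 (T = -2 + 48 = 46)
g(a) = 0 (g(a) = (a - a)/3 = (1/3)*0 = 0)
C(U) = 2*U**4 (C(U) = ((U + U)*(U + 0))*U**2 = ((2*U)*U)*U**2 = (2*U**2)*U**2 = 2*U**4)
(-1*(-24))*C(T) = (-1*(-24))*(2*46**4) = 24*(2*4477456) = 24*8954912 = 214917888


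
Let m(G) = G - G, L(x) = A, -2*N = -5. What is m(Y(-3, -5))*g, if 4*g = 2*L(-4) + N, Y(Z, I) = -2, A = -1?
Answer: 0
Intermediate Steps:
N = 5/2 (N = -½*(-5) = 5/2 ≈ 2.5000)
L(x) = -1
m(G) = 0
g = ⅛ (g = (2*(-1) + 5/2)/4 = (-2 + 5/2)/4 = (¼)*(½) = ⅛ ≈ 0.12500)
m(Y(-3, -5))*g = 0*(⅛) = 0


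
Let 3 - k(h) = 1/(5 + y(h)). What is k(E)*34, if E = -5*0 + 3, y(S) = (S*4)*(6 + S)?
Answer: 11492/113 ≈ 101.70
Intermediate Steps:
y(S) = 4*S*(6 + S) (y(S) = (4*S)*(6 + S) = 4*S*(6 + S))
E = 3 (E = 0 + 3 = 3)
k(h) = 3 - 1/(5 + 4*h*(6 + h))
k(E)*34 = (2*(7 + 6*3*(6 + 3))/(5 + 4*3*(6 + 3)))*34 = (2*(7 + 6*3*9)/(5 + 4*3*9))*34 = (2*(7 + 162)/(5 + 108))*34 = (2*169/113)*34 = (2*(1/113)*169)*34 = (338/113)*34 = 11492/113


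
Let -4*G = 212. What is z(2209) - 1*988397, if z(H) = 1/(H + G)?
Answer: -2130983931/2156 ≈ -9.8840e+5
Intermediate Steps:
G = -53 (G = -1/4*212 = -53)
z(H) = 1/(-53 + H) (z(H) = 1/(H - 53) = 1/(-53 + H))
z(2209) - 1*988397 = 1/(-53 + 2209) - 1*988397 = 1/2156 - 988397 = -2130983931/2156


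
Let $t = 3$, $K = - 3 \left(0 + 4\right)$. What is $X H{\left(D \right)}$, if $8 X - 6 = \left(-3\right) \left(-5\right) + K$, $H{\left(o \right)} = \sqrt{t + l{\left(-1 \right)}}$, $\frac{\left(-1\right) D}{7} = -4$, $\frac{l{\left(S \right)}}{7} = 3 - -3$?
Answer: $\frac{27 \sqrt{5}}{8} \approx 7.5467$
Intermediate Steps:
$l{\left(S \right)} = 42$ ($l{\left(S \right)} = 7 \left(3 - -3\right) = 7 \left(3 + 3\right) = 7 \cdot 6 = 42$)
$K = -12$ ($K = \left(-3\right) 4 = -12$)
$D = 28$ ($D = \left(-7\right) \left(-4\right) = 28$)
$H{\left(o \right)} = 3 \sqrt{5}$ ($H{\left(o \right)} = \sqrt{3 + 42} = \sqrt{45} = 3 \sqrt{5}$)
$X = \frac{9}{8}$ ($X = \frac{3}{4} + \frac{\left(-3\right) \left(-5\right) - 12}{8} = \frac{3}{4} + \frac{15 - 12}{8} = \frac{3}{4} + \frac{1}{8} \cdot 3 = \frac{3}{4} + \frac{3}{8} = \frac{9}{8} \approx 1.125$)
$X H{\left(D \right)} = \frac{9 \cdot 3 \sqrt{5}}{8} = \frac{27 \sqrt{5}}{8}$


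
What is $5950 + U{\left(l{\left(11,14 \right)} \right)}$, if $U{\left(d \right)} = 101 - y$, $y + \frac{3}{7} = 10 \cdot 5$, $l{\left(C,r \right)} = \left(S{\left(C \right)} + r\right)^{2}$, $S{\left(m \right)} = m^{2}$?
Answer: $\frac{42010}{7} \approx 6001.4$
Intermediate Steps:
$l{\left(C,r \right)} = \left(r + C^{2}\right)^{2}$ ($l{\left(C,r \right)} = \left(C^{2} + r\right)^{2} = \left(r + C^{2}\right)^{2}$)
$y = \frac{347}{7}$ ($y = - \frac{3}{7} + 10 \cdot 5 = - \frac{3}{7} + 50 = \frac{347}{7} \approx 49.571$)
$U{\left(d \right)} = \frac{360}{7}$ ($U{\left(d \right)} = 101 - \frac{347}{7} = \frac{360}{7}$)
$5950 + U{\left(l{\left(11,14 \right)} \right)} = 5950 + \frac{360}{7} = \frac{42010}{7}$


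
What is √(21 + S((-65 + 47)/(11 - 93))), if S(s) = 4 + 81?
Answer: √106 ≈ 10.296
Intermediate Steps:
S(s) = 85
√(21 + S((-65 + 47)/(11 - 93))) = √(21 + 85) = √106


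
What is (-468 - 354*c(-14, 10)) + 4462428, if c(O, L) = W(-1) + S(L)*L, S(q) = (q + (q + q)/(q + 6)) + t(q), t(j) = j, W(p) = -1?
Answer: 4387089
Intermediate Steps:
S(q) = 2*q + 2*q/(6 + q) (S(q) = (q + (q + q)/(q + 6)) + q = (q + (2*q)/(6 + q)) + q = (q + 2*q/(6 + q)) + q = 2*q + 2*q/(6 + q))
c(O, L) = -1 + 2*L**2*(7 + L)/(6 + L) (c(O, L) = -1 + (2*L*(7 + L)/(6 + L))*L = -1 + 2*L**2*(7 + L)/(6 + L))
(-468 - 354*c(-14, 10)) + 4462428 = (-468 - 354*(-6 - 1*10 + 2*10**2*(7 + 10))/(6 + 10)) + 4462428 = (-468 - 354*(-6 - 10 + 2*100*17)/16) + 4462428 = (-468 - 177*(-6 - 10 + 3400)/8) + 4462428 = (-468 - 177*3384/8) + 4462428 = (-468 - 354*423/2) + 4462428 = (-468 - 74871) + 4462428 = -75339 + 4462428 = 4387089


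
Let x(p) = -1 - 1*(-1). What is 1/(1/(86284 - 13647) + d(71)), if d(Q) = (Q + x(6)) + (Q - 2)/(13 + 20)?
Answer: 799007/58400159 ≈ 0.013682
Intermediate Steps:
x(p) = 0 (x(p) = -1 + 1 = 0)
d(Q) = -2/33 + 34*Q/33 (d(Q) = (Q + 0) + (Q - 2)/(13 + 20) = Q + (-2 + Q)/33 = Q + (-2 + Q)*(1/33) = Q + (-2/33 + Q/33) = -2/33 + 34*Q/33)
1/(1/(86284 - 13647) + d(71)) = 1/(1/(86284 - 13647) + (-2/33 + (34/33)*71)) = 1/(1/72637 + (-2/33 + 2414/33)) = 1/(1/72637 + 804/11) = 1/(58400159/799007) = 799007/58400159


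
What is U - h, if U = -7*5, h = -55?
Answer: 20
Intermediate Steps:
U = -35
U - h = -35 - 1*(-55) = -35 + 55 = 20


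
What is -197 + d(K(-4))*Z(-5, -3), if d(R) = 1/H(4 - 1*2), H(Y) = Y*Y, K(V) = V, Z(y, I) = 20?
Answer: -192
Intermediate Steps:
H(Y) = Y²
d(R) = ¼ (d(R) = 1/((4 - 1*2)²) = 1/((4 - 2)²) = 1/(2²) = 1/4 = ¼)
-197 + d(K(-4))*Z(-5, -3) = -197 + (¼)*20 = -197 + 5 = -192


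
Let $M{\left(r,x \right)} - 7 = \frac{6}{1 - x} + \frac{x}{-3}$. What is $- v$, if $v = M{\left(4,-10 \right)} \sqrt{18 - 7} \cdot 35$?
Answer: $- \frac{12565 \sqrt{11}}{33} \approx -1262.8$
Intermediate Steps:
$M{\left(r,x \right)} = 7 + \frac{6}{1 - x} - \frac{x}{3}$ ($M{\left(r,x \right)} = 7 + \left(\frac{6}{1 - x} + \frac{x}{-3}\right) = 7 + \left(\frac{6}{1 - x} + x \left(- \frac{1}{3}\right)\right) = 7 - \left(- \frac{6}{1 - x} + \frac{x}{3}\right) = 7 + \frac{6}{1 - x} - \frac{x}{3}$)
$v = \frac{12565 \sqrt{11}}{33}$ ($v = \frac{-39 - \left(-10\right)^{2} + 22 \left(-10\right)}{3 \left(-1 - 10\right)} \sqrt{18 - 7} \cdot 35 = \frac{-39 - 100 - 220}{3 \left(-11\right)} \sqrt{11} \cdot 35 = \frac{1}{3} \left(- \frac{1}{11}\right) \left(-39 - 100 - 220\right) \sqrt{11} \cdot 35 = \frac{1}{3} \left(- \frac{1}{11}\right) \left(-359\right) \sqrt{11} \cdot 35 = \frac{359 \sqrt{11}}{33} \cdot 35 = \frac{12565 \sqrt{11}}{33} \approx 1262.8$)
$- v = - \frac{12565 \sqrt{11}}{33}$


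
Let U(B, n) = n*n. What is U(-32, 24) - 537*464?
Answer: -248592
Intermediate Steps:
U(B, n) = n²
U(-32, 24) - 537*464 = 24² - 537*464 = 576 - 249168 = -248592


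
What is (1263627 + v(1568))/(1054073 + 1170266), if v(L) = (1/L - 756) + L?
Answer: 1982640353/3487763552 ≈ 0.56846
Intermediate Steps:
v(L) = -756 + L + 1/L (v(L) = (-756 + 1/L) + L = -756 + L + 1/L)
(1263627 + v(1568))/(1054073 + 1170266) = (1263627 + (-756 + 1568 + 1/1568))/(1054073 + 1170266) = (1263627 + (-756 + 1568 + 1/1568))/2224339 = (1263627 + 1273217/1568)*(1/2224339) = (1982640353/1568)*(1/2224339) = 1982640353/3487763552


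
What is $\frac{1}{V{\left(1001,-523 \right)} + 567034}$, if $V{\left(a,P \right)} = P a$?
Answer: $\frac{1}{43511} \approx 2.2983 \cdot 10^{-5}$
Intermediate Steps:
$\frac{1}{V{\left(1001,-523 \right)} + 567034} = \frac{1}{\left(-523\right) 1001 + 567034} = \frac{1}{-523523 + 567034} = \frac{1}{43511}$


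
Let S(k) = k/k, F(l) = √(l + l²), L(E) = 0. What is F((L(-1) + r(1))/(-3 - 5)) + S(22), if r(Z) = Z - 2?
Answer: 11/8 ≈ 1.3750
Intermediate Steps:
r(Z) = -2 + Z
S(k) = 1
F((L(-1) + r(1))/(-3 - 5)) + S(22) = √(((0 + (-2 + 1))/(-3 - 5))*(1 + (0 + (-2 + 1))/(-3 - 5))) + 1 = √(((0 - 1)/(-8))*(1 + (0 - 1)/(-8))) + 1 = √((-1*(-⅛))*(1 - 1*(-⅛))) + 1 = √((1 + ⅛)/8) + 1 = √((⅛)*(9/8)) + 1 = √(9/64) + 1 = 3/8 + 1 = 11/8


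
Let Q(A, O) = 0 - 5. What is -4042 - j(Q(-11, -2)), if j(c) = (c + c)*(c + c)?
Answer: -4142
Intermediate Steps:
Q(A, O) = -5
j(c) = 4*c**2 (j(c) = (2*c)*(2*c) = 4*c**2)
-4042 - j(Q(-11, -2)) = -4042 - 4*(-5)**2 = -4042 - 4*25 = -4042 - 1*100 = -4042 - 100 = -4142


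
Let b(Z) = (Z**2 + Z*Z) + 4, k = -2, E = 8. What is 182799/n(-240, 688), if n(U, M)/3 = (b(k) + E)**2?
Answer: 60933/400 ≈ 152.33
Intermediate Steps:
b(Z) = 4 + 2*Z**2 (b(Z) = (Z**2 + Z**2) + 4 = 2*Z**2 + 4 = 4 + 2*Z**2)
n(U, M) = 1200 (n(U, M) = 3*((4 + 2*(-2)**2) + 8)**2 = 3*((4 + 2*4) + 8)**2 = 3*((4 + 8) + 8)**2 = 3*(12 + 8)**2 = 3*20**2 = 3*400 = 1200)
182799/n(-240, 688) = 182799/1200 = 182799*(1/1200) = 60933/400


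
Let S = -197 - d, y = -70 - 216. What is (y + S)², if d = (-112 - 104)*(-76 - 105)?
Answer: 1566497241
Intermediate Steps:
d = 39096 (d = -216*(-181) = 39096)
y = -286
S = -39293 (S = -197 - 1*39096 = -197 - 39096 = -39293)
(y + S)² = (-286 - 39293)² = (-39579)² = 1566497241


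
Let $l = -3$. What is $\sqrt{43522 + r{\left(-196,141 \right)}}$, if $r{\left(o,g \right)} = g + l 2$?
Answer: $\sqrt{43657} \approx 208.94$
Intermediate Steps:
$r{\left(o,g \right)} = -6 + g$ ($r{\left(o,g \right)} = g - 6 = -6 + g$)
$\sqrt{43522 + r{\left(-196,141 \right)}} = \sqrt{43522 + \left(-6 + 141\right)} = \sqrt{43522 + 135} = \sqrt{43657}$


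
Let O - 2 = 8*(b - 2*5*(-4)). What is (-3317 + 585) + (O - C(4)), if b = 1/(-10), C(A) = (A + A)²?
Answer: -12374/5 ≈ -2474.8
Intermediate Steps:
C(A) = 4*A² (C(A) = (2*A)² = 4*A²)
b = -⅒ ≈ -0.10000
O = 1606/5 (O = 2 + 8*(-⅒ - 2*5*(-4)) = 2 + 8*(-⅒ - 10*(-4)) = 2 + 8*(-⅒ + 40) = 2 + 8*(399/10) = 2 + 1596/5 = 1606/5 ≈ 321.20)
(-3317 + 585) + (O - C(4)) = (-3317 + 585) + (1606/5 - 4*4²) = -2732 + (1606/5 - 4*16) = -2732 + (1606/5 - 1*64) = -2732 + (1606/5 - 64) = -2732 + 1286/5 = -12374/5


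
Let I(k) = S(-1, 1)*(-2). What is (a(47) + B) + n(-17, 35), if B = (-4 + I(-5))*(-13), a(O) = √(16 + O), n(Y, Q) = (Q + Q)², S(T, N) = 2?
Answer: 5004 + 3*√7 ≈ 5011.9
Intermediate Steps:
I(k) = -4 (I(k) = 2*(-2) = -4)
n(Y, Q) = 4*Q² (n(Y, Q) = (2*Q)² = 4*Q²)
B = 104 (B = (-4 - 4)*(-13) = -8*(-13) = 104)
(a(47) + B) + n(-17, 35) = (√(16 + 47) + 104) + 4*35² = (√63 + 104) + 4*1225 = (3*√7 + 104) + 4900 = (104 + 3*√7) + 4900 = 5004 + 3*√7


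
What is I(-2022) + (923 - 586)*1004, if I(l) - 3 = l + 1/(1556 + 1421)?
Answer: 1001251434/2977 ≈ 3.3633e+5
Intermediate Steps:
I(l) = 8932/2977 + l (I(l) = 3 + (l + 1/(1556 + 1421)) = 3 + (l + 1/2977) = 3 + (1/2977 + l) = 8932/2977 + l)
I(-2022) + (923 - 586)*1004 = (8932/2977 - 2022) + (923 - 586)*1004 = -6010562/2977 + 337*1004 = -6010562/2977 + 338348 = 1001251434/2977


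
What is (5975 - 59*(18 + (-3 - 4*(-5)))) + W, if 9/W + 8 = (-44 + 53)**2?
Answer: 285439/73 ≈ 3910.1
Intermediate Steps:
W = 9/73 (W = 9/(-8 + (-44 + 53)**2) = 9/(-8 + 9**2) = 9/(-8 + 81) = 9/73 ≈ 0.12329)
(5975 - 59*(18 + (-3 - 4*(-5)))) + W = (5975 - 59*(18 + (-3 - 4*(-5)))) + 9/73 = (5975 - 59*(18 + (-3 + 20))) + 9/73 = (5975 - 59*(18 + 17)) + 9/73 = (5975 - 59*35) + 9/73 = (5975 - 2065) + 9/73 = 3910 + 9/73 = 285439/73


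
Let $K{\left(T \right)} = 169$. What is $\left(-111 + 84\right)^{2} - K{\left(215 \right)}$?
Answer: $560$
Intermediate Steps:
$\left(-111 + 84\right)^{2} - K{\left(215 \right)} = \left(-111 + 84\right)^{2} - 169 = \left(-27\right)^{2} - 169 = 729 - 169 = 560$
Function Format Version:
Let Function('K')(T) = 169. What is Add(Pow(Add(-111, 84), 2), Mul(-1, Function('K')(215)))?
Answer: 560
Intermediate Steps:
Add(Pow(Add(-111, 84), 2), Mul(-1, Function('K')(215))) = Add(Pow(Add(-111, 84), 2), Mul(-1, 169)) = Add(Pow(-27, 2), -169) = Add(729, -169) = 560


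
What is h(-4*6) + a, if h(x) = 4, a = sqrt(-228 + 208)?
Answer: 4 + 2*I*sqrt(5) ≈ 4.0 + 4.4721*I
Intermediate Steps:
a = 2*I*sqrt(5) (a = sqrt(-20) = 2*I*sqrt(5) ≈ 4.4721*I)
h(-4*6) + a = 4 + 2*I*sqrt(5)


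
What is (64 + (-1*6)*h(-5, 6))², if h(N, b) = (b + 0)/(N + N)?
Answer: 114244/25 ≈ 4569.8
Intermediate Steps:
h(N, b) = b/(2*N) (h(N, b) = b/((2*N)) = b*(1/(2*N)) = b/(2*N))
(64 + (-1*6)*h(-5, 6))² = (64 + (-1*6)*((½)*6/(-5)))² = (64 - 3*6*(-1)/5)² = (64 - 6*(-⅗))² = (64 + 18/5)² = (338/5)² = 114244/25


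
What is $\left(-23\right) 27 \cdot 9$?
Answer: $-5589$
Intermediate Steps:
$\left(-23\right) 27 \cdot 9 = \left(-621\right) 9 = -5589$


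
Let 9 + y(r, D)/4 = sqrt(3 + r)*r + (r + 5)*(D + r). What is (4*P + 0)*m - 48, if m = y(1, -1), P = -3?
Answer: 288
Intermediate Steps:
y(r, D) = -36 + 4*r*sqrt(3 + r) + 4*(5 + r)*(D + r) (y(r, D) = -36 + 4*(sqrt(3 + r)*r + (r + 5)*(D + r)) = -36 + 4*(r*sqrt(3 + r) + (5 + r)*(D + r)) = -36 + (4*r*sqrt(3 + r) + 4*(5 + r)*(D + r)) = -36 + 4*r*sqrt(3 + r) + 4*(5 + r)*(D + r))
m = -28 (m = -36 + 4*1**2 + 20*(-1) + 20*1 + 4*(-1)*1 + 4*1*sqrt(3 + 1) = -36 + 4*1 - 20 + 20 - 4 + 4*1*sqrt(4) = -36 + 4 - 20 + 20 - 4 + 4*1*2 = -36 + 4 - 20 + 20 - 4 + 8 = -28)
(4*P + 0)*m - 48 = (4*(-3) + 0)*(-28) - 48 = (-12 + 0)*(-28) - 48 = -12*(-28) - 48 = 336 - 48 = 288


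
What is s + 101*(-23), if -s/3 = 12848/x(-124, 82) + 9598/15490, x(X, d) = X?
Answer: -483556172/240095 ≈ -2014.0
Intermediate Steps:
s = 74184513/240095 (s = -3*(12848/(-124) + 9598/15490) = -3*(12848*(-1/124) + 9598*(1/15490)) = -3*(-3212/31 + 4799/7745) = -3*(-24728171/240095) = 74184513/240095 ≈ 308.98)
s + 101*(-23) = 74184513/240095 + 101*(-23) = 74184513/240095 - 2323 = -483556172/240095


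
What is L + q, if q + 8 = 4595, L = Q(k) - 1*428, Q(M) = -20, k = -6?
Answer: 4139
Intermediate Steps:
L = -448 (L = -20 - 1*428 = -20 - 428 = -448)
q = 4587 (q = -8 + 4595 = 4587)
L + q = -448 + 4587 = 4139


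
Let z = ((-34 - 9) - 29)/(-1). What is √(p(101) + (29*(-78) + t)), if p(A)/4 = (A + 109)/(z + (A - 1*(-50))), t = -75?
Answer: I*√116029353/223 ≈ 48.304*I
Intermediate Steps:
z = 72 (z = (-43 - 29)*(-1) = -72*(-1) = 72)
p(A) = 4*(109 + A)/(122 + A) (p(A) = 4*((A + 109)/(72 + (A - 1*(-50)))) = 4*((109 + A)/(72 + (A + 50))) = 4*((109 + A)/(72 + (50 + A))) = 4*((109 + A)/(122 + A)) = 4*(109 + A)/(122 + A))
√(p(101) + (29*(-78) + t)) = √(4*(109 + 101)/(122 + 101) + (29*(-78) - 75)) = √(4*210/223 + (-2262 - 75)) = √(4*(1/223)*210 - 2337) = √(840/223 - 2337) = √(-520311/223) = I*√116029353/223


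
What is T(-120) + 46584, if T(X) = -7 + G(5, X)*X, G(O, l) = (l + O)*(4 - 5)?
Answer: 32777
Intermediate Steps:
G(O, l) = -O - l (G(O, l) = (O + l)*(-1) = -O - l)
T(X) = -7 + X*(-5 - X) (T(X) = -7 + (-1*5 - X)*X = -7 + (-5 - X)*X = -7 + X*(-5 - X))
T(-120) + 46584 = (-7 - 1*(-120)*(5 - 120)) + 46584 = (-7 - 1*(-120)*(-115)) + 46584 = (-7 - 13800) + 46584 = -13807 + 46584 = 32777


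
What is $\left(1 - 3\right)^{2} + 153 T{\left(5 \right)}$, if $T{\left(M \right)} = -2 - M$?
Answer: $-1067$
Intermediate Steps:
$\left(1 - 3\right)^{2} + 153 T{\left(5 \right)} = \left(1 - 3\right)^{2} + 153 \left(-2 - 5\right) = \left(-2\right)^{2} + 153 \left(-2 - 5\right) = 4 + 153 \left(-7\right) = 4 - 1071 = -1067$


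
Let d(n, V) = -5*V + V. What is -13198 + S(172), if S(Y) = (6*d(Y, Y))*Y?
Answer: -723214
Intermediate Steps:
d(n, V) = -4*V
S(Y) = -24*Y**2 (S(Y) = (6*(-4*Y))*Y = (-24*Y)*Y = -24*Y**2)
-13198 + S(172) = -13198 - 24*172**2 = -13198 - 24*29584 = -13198 - 710016 = -723214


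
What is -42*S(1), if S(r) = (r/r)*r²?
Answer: -42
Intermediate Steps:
S(r) = r² (S(r) = 1*r² = r²)
-42*S(1) = -42*1² = -42*1 = -42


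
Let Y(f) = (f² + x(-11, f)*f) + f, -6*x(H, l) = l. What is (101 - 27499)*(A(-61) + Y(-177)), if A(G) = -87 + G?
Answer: -706388935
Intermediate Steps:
x(H, l) = -l/6
Y(f) = f + 5*f²/6 (Y(f) = (f² + (-f/6)*f) + f = (f² - f²/6) + f = 5*f²/6 + f = f + 5*f²/6)
(101 - 27499)*(A(-61) + Y(-177)) = (101 - 27499)*((-87 - 61) + (⅙)*(-177)*(6 + 5*(-177))) = -27398*(-148 + (⅙)*(-177)*(6 - 885)) = -27398*(-148 + (⅙)*(-177)*(-879)) = -27398*(-148 + 51861/2) = -27398*51565/2 = -706388935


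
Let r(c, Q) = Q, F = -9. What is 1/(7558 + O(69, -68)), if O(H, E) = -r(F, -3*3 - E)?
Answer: 1/7499 ≈ 0.00013335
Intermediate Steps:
O(H, E) = 9 + E (O(H, E) = -(-3*3 - E) = -(-9 - E) = 9 + E)
1/(7558 + O(69, -68)) = 1/(7558 + (9 - 68)) = 1/(7558 - 59) = 1/7499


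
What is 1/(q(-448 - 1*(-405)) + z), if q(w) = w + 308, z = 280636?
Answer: 1/280901 ≈ 3.5600e-6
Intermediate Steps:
q(w) = 308 + w
1/(q(-448 - 1*(-405)) + z) = 1/((308 + (-448 - 1*(-405))) + 280636) = 1/((308 + (-448 + 405)) + 280636) = 1/((308 - 43) + 280636) = 1/(265 + 280636) = 1/280901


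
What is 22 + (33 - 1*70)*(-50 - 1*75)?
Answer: 4647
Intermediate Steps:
22 + (33 - 1*70)*(-50 - 1*75) = 22 + (33 - 70)*(-50 - 75) = 22 - 37*(-125) = 22 + 4625 = 4647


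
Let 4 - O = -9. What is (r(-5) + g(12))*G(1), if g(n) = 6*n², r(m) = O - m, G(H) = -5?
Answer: -4410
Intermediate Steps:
O = 13 (O = 4 - 1*(-9) = 4 + 9 = 13)
r(m) = 13 - m
(r(-5) + g(12))*G(1) = ((13 - 1*(-5)) + 6*12²)*(-5) = ((13 + 5) + 6*144)*(-5) = (18 + 864)*(-5) = 882*(-5) = -4410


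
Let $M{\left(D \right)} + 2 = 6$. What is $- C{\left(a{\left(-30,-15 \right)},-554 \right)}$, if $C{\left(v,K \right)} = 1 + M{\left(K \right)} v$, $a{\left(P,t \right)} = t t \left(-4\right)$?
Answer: $3599$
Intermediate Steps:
$M{\left(D \right)} = 4$ ($M{\left(D \right)} = -2 + 6 = 4$)
$a{\left(P,t \right)} = - 4 t^{2}$ ($a{\left(P,t \right)} = t^{2} \left(-4\right) = - 4 t^{2}$)
$C{\left(v,K \right)} = 1 + 4 v$
$- C{\left(a{\left(-30,-15 \right)},-554 \right)} = - (1 + 4 \left(- 4 \left(-15\right)^{2}\right)) = - (1 + 4 \left(\left(-4\right) 225\right)) = - (1 + 4 \left(-900\right)) = - (1 - 3600) = \left(-1\right) \left(-3599\right) = 3599$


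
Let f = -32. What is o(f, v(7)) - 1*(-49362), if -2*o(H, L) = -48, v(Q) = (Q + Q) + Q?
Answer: 49386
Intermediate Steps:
v(Q) = 3*Q (v(Q) = 2*Q + Q = 3*Q)
o(H, L) = 24 (o(H, L) = -1/2*(-48) = 24)
o(f, v(7)) - 1*(-49362) = 24 - 1*(-49362) = 24 + 49362 = 49386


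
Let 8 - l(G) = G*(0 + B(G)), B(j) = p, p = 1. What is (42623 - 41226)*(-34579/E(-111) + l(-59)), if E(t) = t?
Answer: 58696352/111 ≈ 5.2880e+5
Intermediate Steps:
B(j) = 1
l(G) = 8 - G (l(G) = 8 - G*(0 + 1) = 8 - G)
(42623 - 41226)*(-34579/E(-111) + l(-59)) = (42623 - 41226)*(-34579/(-111) + (8 - 1*(-59))) = 1397*(-34579*(-1/111) + (8 + 59)) = 1397*(34579/111 + 67) = 1397*(42016/111) = 58696352/111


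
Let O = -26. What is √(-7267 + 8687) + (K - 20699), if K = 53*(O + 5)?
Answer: -21812 + 2*√355 ≈ -21774.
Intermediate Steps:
K = -1113 (K = 53*(-26 + 5) = 53*(-21) = -1113)
√(-7267 + 8687) + (K - 20699) = √(-7267 + 8687) + (-1113 - 20699) = √1420 - 21812 = 2*√355 - 21812 = -21812 + 2*√355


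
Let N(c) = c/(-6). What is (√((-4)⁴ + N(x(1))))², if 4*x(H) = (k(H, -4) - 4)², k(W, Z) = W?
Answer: 2045/8 ≈ 255.63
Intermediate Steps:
x(H) = (-4 + H)²/4 (x(H) = (H - 4)²/4 = (-4 + H)²/4)
N(c) = -c/6 (N(c) = c*(-⅙) = -c/6)
(√((-4)⁴ + N(x(1))))² = (√((-4)⁴ - (-4 + 1)²/24))² = (√(256 - (-3)²/24))² = (√(256 - 9/24))² = (√(256 - ⅙*9/4))² = (√(256 - 3/8))² = (√(2045/8))² = (√4090/4)² = 2045/8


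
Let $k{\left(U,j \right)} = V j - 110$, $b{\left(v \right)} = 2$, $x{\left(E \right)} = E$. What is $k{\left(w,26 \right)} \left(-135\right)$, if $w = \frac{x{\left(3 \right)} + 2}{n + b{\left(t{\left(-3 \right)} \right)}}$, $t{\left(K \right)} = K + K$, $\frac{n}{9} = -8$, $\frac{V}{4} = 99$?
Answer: $-1375110$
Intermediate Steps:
$V = 396$ ($V = 4 \cdot 99 = 396$)
$n = -72$ ($n = 9 \left(-8\right) = -72$)
$t{\left(K \right)} = 2 K$
$w = - \frac{1}{14}$ ($w = \frac{3 + 2}{-72 + 2} = \frac{5}{-70} = 5 \left(- \frac{1}{70}\right) = - \frac{1}{14} \approx -0.071429$)
$k{\left(U,j \right)} = -110 + 396 j$ ($k{\left(U,j \right)} = 396 j - 110 = -110 + 396 j$)
$k{\left(w,26 \right)} \left(-135\right) = \left(-110 + 396 \cdot 26\right) \left(-135\right) = \left(-110 + 10296\right) \left(-135\right) = 10186 \left(-135\right) = -1375110$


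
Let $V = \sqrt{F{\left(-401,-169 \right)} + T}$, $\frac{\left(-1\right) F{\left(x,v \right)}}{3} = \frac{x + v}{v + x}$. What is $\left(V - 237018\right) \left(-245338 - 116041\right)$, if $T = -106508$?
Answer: $85653327822 - 361379 i \sqrt{106511} \approx 8.5653 \cdot 10^{10} - 1.1794 \cdot 10^{8} i$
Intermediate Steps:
$F{\left(x,v \right)} = -3$ ($F{\left(x,v \right)} = - 3 \frac{x + v}{v + x} = - 3 \frac{v + x}{v + x} = \left(-3\right) 1 = -3$)
$V = i \sqrt{106511}$ ($V = \sqrt{-3 - 106508} = \sqrt{-106511} = i \sqrt{106511} \approx 326.36 i$)
$\left(V - 237018\right) \left(-245338 - 116041\right) = \left(i \sqrt{106511} - 237018\right) \left(-245338 - 116041\right) = \left(i \sqrt{106511} - 237018\right) \left(-361379\right) = \left(-237018 + i \sqrt{106511}\right) \left(-361379\right) = 85653327822 - 361379 i \sqrt{106511}$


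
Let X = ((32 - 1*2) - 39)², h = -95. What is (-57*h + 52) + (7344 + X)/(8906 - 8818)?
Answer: 44411/8 ≈ 5551.4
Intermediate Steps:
X = 81 (X = ((32 - 2) - 39)² = (30 - 39)² = (-9)² = 81)
(-57*h + 52) + (7344 + X)/(8906 - 8818) = (-57*(-95) + 52) + (7344 + 81)/(8906 - 8818) = (5415 + 52) + 7425/88 = 5467 + 7425*(1/88) = 5467 + 675/8 = 44411/8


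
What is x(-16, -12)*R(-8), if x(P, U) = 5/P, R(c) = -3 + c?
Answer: 55/16 ≈ 3.4375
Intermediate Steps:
x(-16, -12)*R(-8) = (5/(-16))*(-3 - 8) = (5*(-1/16))*(-11) = -5/16*(-11) = 55/16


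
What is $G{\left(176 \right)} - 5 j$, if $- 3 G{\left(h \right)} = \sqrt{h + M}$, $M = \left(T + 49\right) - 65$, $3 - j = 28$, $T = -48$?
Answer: $125 - \frac{4 \sqrt{7}}{3} \approx 121.47$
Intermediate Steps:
$j = -25$ ($j = 3 - 28 = -25$)
$M = -64$ ($M = \left(-48 + 49\right) - 65 = 1 - 65 = -64$)
$G{\left(h \right)} = - \frac{\sqrt{-64 + h}}{3}$ ($G{\left(h \right)} = - \frac{\sqrt{h - 64}}{3} = - \frac{\sqrt{-64 + h}}{3}$)
$G{\left(176 \right)} - 5 j = - \frac{\sqrt{-64 + 176}}{3} - 5 \left(-25\right) = - \frac{\sqrt{112}}{3} - -125 = - \frac{4 \sqrt{7}}{3} + 125 = 125 - \frac{4 \sqrt{7}}{3}$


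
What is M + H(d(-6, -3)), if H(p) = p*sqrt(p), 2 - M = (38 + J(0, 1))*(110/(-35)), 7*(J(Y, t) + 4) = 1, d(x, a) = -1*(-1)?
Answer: 5405/49 ≈ 110.31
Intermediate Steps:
d(x, a) = 1
J(Y, t) = -27/7 (J(Y, t) = -4 + (1/7)*1 = -4 + 1/7 = -27/7)
M = 5356/49 (M = 2 - (38 - 27/7)*110/(-35) = 2 - 239*110*(-1/35)/7 = 2 - 239*(-22)/(7*7) = 2 - 1*(-5258/49) = 2 + 5258/49 = 5356/49 ≈ 109.31)
H(p) = p**(3/2)
M + H(d(-6, -3)) = 5356/49 + 1**(3/2) = 5356/49 + 1 = 5405/49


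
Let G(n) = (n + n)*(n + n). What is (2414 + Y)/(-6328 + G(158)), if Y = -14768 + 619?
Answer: -11735/93528 ≈ -0.12547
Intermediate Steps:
Y = -14149
G(n) = 4*n² (G(n) = (2*n)*(2*n) = 4*n²)
(2414 + Y)/(-6328 + G(158)) = (2414 - 14149)/(-6328 + 4*158²) = -11735/(-6328 + 4*24964) = -11735/(-6328 + 99856) = -11735/93528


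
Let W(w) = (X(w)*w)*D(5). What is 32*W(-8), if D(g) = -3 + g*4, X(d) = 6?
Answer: -26112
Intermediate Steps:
D(g) = -3 + 4*g
W(w) = 102*w (W(w) = (6*w)*(-3 + 4*5) = (6*w)*(-3 + 20) = (6*w)*17 = 102*w)
32*W(-8) = 32*(102*(-8)) = 32*(-816) = -26112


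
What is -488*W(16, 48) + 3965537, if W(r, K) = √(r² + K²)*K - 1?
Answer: 3966025 - 374784*√10 ≈ 2.7809e+6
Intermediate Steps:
W(r, K) = -1 + K*√(K² + r²) (W(r, K) = √(K² + r²)*K - 1 = K*√(K² + r²) - 1 = -1 + K*√(K² + r²))
-488*W(16, 48) + 3965537 = -488*(-1 + 48*√(48² + 16²)) + 3965537 = -488*(-1 + 48*√(2304 + 256)) + 3965537 = -488*(-1 + 48*√2560) + 3965537 = -488*(-1 + 48*(16*√10)) + 3965537 = -488*(-1 + 768*√10) + 3965537 = (488 - 374784*√10) + 3965537 = 3966025 - 374784*√10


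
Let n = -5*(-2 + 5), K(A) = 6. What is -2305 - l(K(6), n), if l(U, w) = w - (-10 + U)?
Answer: -2294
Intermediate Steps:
n = -15 (n = -5*3 = -15)
l(U, w) = 10 + w - U (l(U, w) = w + (10 - U) = 10 + w - U)
-2305 - l(K(6), n) = -2305 - (10 - 15 - 1*6) = -2305 - (10 - 15 - 6) = -2305 - 1*(-11) = -2305 + 11 = -2294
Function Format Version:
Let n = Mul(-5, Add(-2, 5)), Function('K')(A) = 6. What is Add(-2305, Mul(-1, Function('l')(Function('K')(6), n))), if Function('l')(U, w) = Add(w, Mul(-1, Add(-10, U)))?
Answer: -2294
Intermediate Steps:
n = -15 (n = Mul(-5, 3) = -15)
Function('l')(U, w) = Add(10, w, Mul(-1, U)) (Function('l')(U, w) = Add(w, Add(10, Mul(-1, U))) = Add(10, w, Mul(-1, U)))
Add(-2305, Mul(-1, Function('l')(Function('K')(6), n))) = Add(-2305, Mul(-1, Add(10, -15, Mul(-1, 6)))) = Add(-2305, Mul(-1, Add(10, -15, -6))) = Add(-2305, Mul(-1, -11)) = Add(-2305, 11) = -2294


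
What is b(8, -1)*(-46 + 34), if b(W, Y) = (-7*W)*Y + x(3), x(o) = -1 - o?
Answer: -624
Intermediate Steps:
b(W, Y) = -4 - 7*W*Y (b(W, Y) = (-7*W)*Y + (-1 - 1*3) = -7*W*Y + (-1 - 3) = -7*W*Y - 4 = -4 - 7*W*Y)
b(8, -1)*(-46 + 34) = (-4 - 7*8*(-1))*(-46 + 34) = (-4 + 56)*(-12) = 52*(-12) = -624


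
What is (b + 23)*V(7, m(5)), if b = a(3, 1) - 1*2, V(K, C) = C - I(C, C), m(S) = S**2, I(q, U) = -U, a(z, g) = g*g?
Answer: 1100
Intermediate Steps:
a(z, g) = g**2
V(K, C) = 2*C (V(K, C) = C - (-1)*C = C + C = 2*C)
b = -1 (b = 1**2 - 1*2 = 1 - 2 = -1)
(b + 23)*V(7, m(5)) = (-1 + 23)*(2*5**2) = 22*(2*25) = 22*50 = 1100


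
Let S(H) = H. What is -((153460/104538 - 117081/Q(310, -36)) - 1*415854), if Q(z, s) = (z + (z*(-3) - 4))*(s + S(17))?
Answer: 4521236130445/10871952 ≈ 4.1586e+5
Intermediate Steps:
Q(z, s) = (-4 - 2*z)*(17 + s) (Q(z, s) = (z + (z*(-3) - 4))*(s + 17) = (z + (-3*z - 4))*(17 + s) = (z + (-4 - 3*z))*(17 + s) = (-4 - 2*z)*(17 + s))
-((153460/104538 - 117081/Q(310, -36)) - 1*415854) = -((153460/104538 - 117081/(-68 - 34*310 - 4*(-36) - 2*(-36)*310)) - 1*415854) = -((153460*(1/104538) - 117081/(-68 - 10540 + 144 + 22320)) - 415854) = -((76730/52269 - 117081/11856) - 415854) = -((76730/52269 - 117081*1/11856) - 415854) = -((76730/52269 - 39027/3952) - 415854) = -(-91403437/10871952 - 415854) = -1*(-4521236130445/10871952) = 4521236130445/10871952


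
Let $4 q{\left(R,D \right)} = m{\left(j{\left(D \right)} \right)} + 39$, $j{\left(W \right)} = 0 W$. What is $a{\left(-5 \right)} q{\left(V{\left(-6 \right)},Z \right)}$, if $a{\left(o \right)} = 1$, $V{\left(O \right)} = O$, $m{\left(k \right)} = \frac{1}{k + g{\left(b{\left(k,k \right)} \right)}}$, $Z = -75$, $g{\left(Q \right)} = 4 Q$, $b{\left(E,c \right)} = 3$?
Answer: $\frac{469}{48} \approx 9.7708$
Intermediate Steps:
$j{\left(W \right)} = 0$
$m{\left(k \right)} = \frac{1}{12 + k}$ ($m{\left(k \right)} = \frac{1}{k + 4 \cdot 3} = \frac{1}{k + 12} = \frac{1}{12 + k}$)
$q{\left(R,D \right)} = \frac{469}{48}$ ($q{\left(R,D \right)} = \frac{\frac{1}{12 + 0} + 39}{4} = \frac{\frac{1}{12} + 39}{4} = \frac{1}{4} \cdot \frac{469}{12} = \frac{469}{48}$)
$a{\left(-5 \right)} q{\left(V{\left(-6 \right)},Z \right)} = 1 \cdot \frac{469}{48} = \frac{469}{48}$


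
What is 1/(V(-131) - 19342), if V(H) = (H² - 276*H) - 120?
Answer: 1/33855 ≈ 2.9538e-5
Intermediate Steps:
V(H) = -120 + H² - 276*H
1/(V(-131) - 19342) = 1/((-120 + (-131)² - 276*(-131)) - 19342) = 1/((-120 + 17161 + 36156) - 19342) = 1/(53197 - 19342) = 1/33855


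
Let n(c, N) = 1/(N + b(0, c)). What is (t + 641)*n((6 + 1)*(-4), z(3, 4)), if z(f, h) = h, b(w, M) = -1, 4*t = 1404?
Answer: 992/3 ≈ 330.67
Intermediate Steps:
t = 351 (t = (¼)*1404 = 351)
n(c, N) = 1/(-1 + N) (n(c, N) = 1/(N - 1) = 1/(-1 + N))
(t + 641)*n((6 + 1)*(-4), z(3, 4)) = (351 + 641)/(-1 + 4) = 992/3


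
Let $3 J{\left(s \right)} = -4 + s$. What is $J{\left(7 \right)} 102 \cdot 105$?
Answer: $10710$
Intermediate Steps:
$J{\left(s \right)} = - \frac{4}{3} + \frac{s}{3}$ ($J{\left(s \right)} = \frac{-4 + s}{3} = - \frac{4}{3} + \frac{s}{3}$)
$J{\left(7 \right)} 102 \cdot 105 = \left(- \frac{4}{3} + \frac{1}{3} \cdot 7\right) 102 \cdot 105 = \left(- \frac{4}{3} + \frac{7}{3}\right) 102 \cdot 105 = 1 \cdot 102 \cdot 105 = 102 \cdot 105 = 10710$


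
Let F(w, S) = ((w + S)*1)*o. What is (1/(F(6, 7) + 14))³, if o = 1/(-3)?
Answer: 27/24389 ≈ 0.0011071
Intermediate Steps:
o = -⅓ (o = 1*(-⅓) = -⅓ ≈ -0.33333)
F(w, S) = -S/3 - w/3 (F(w, S) = ((w + S)*1)*(-⅓) = ((S + w)*1)*(-⅓) = (S + w)*(-⅓) = -S/3 - w/3)
(1/(F(6, 7) + 14))³ = (1/((-⅓*7 - ⅓*6) + 14))³ = (1/((-7/3 - 2) + 14))³ = (1/(-13/3 + 14))³ = (1/(29/3))³ = (3/29)³ = 27/24389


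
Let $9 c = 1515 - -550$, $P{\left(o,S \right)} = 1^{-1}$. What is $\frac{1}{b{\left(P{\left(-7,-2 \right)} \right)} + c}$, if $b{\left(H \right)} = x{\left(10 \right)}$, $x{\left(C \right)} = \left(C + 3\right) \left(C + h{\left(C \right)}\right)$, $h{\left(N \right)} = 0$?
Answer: $\frac{9}{3235} \approx 0.0027821$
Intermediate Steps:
$x{\left(C \right)} = C \left(3 + C\right)$ ($x{\left(C \right)} = \left(C + 3\right) \left(C + 0\right) = \left(3 + C\right) C = C \left(3 + C\right)$)
$P{\left(o,S \right)} = 1$
$c = \frac{2065}{9}$ ($c = \frac{1515 - -550}{9} = \frac{1515 + 550}{9} = \frac{1}{9} \cdot 2065 = \frac{2065}{9} \approx 229.44$)
$b{\left(H \right)} = 130$ ($b{\left(H \right)} = 10 \left(3 + 10\right) = 10 \cdot 13 = 130$)
$\frac{1}{b{\left(P{\left(-7,-2 \right)} \right)} + c} = \frac{1}{130 + \frac{2065}{9}} = \frac{1}{\frac{3235}{9}} = \frac{9}{3235}$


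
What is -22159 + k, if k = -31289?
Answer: -53448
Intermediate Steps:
-22159 + k = -22159 - 31289 = -53448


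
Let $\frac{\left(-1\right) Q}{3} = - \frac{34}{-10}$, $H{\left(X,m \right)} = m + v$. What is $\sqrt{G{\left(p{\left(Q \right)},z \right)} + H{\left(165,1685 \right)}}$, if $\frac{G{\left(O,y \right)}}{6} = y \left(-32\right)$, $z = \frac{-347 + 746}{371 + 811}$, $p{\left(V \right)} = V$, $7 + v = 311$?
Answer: $\frac{\sqrt{74675805}}{197} \approx 43.866$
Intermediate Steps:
$v = 304$ ($v = -7 + 311 = 304$)
$H{\left(X,m \right)} = 304 + m$ ($H{\left(X,m \right)} = m + 304 = 304 + m$)
$Q = - \frac{51}{5}$ ($Q = - 3 \left(- \frac{34}{-10}\right) = - 3 \left(\left(-34\right) \left(- \frac{1}{10}\right)\right) = \left(-3\right) \frac{17}{5} = - \frac{51}{5} \approx -10.2$)
$z = \frac{133}{394}$ ($z = \frac{399}{1182} = 399 \cdot \frac{1}{1182} = \frac{133}{394} \approx 0.33756$)
$G{\left(O,y \right)} = - 192 y$ ($G{\left(O,y \right)} = 6 y \left(-32\right) = 6 \left(- 32 y\right) = - 192 y$)
$\sqrt{G{\left(p{\left(Q \right)},z \right)} + H{\left(165,1685 \right)}} = \sqrt{\left(-192\right) \frac{133}{394} + \left(304 + 1685\right)} = \sqrt{- \frac{12768}{197} + 1989} = \sqrt{\frac{379065}{197}} = \frac{\sqrt{74675805}}{197}$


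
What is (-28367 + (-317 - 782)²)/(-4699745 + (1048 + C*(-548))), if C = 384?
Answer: -1179434/4909129 ≈ -0.24025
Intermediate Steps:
(-28367 + (-317 - 782)²)/(-4699745 + (1048 + C*(-548))) = (-28367 + (-317 - 782)²)/(-4699745 + (1048 + 384*(-548))) = (-28367 + (-1099)²)/(-4699745 + (1048 - 210432)) = (-28367 + 1207801)/(-4699745 - 209384) = 1179434/(-4909129) = 1179434*(-1/4909129) = -1179434/4909129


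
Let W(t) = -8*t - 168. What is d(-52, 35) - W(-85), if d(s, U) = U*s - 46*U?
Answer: -3942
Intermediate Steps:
W(t) = -168 - 8*t
d(s, U) = -46*U + U*s
d(-52, 35) - W(-85) = 35*(-46 - 52) - (-168 - 8*(-85)) = 35*(-98) - (-168 + 680) = -3430 - 1*512 = -3430 - 512 = -3942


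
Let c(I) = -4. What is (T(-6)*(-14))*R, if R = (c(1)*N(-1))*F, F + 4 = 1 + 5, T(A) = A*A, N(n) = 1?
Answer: 4032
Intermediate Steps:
T(A) = A²
F = 2 (F = -4 + (1 + 5) = -4 + 6 = 2)
R = -8 (R = -4*1*2 = -4*2 = -8)
(T(-6)*(-14))*R = ((-6)²*(-14))*(-8) = (36*(-14))*(-8) = -504*(-8) = 4032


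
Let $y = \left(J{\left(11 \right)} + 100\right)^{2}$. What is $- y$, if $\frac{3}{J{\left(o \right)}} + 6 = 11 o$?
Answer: $- \frac{132319009}{13225} \approx -10005.0$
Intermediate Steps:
$J{\left(o \right)} = \frac{3}{-6 + 11 o}$
$y = \frac{132319009}{13225}$ ($y = \left(\frac{3}{-6 + 11 \cdot 11} + 100\right)^{2} = \left(\frac{3}{-6 + 121} + 100\right)^{2} = \left(\frac{3}{115} + 100\right)^{2} = \left(\frac{11503}{115}\right)^{2} = \frac{132319009}{13225} \approx 10005.0$)
$- y = \left(-1\right) \frac{132319009}{13225} = - \frac{132319009}{13225}$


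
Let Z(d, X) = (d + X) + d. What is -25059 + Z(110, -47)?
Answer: -24886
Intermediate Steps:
Z(d, X) = X + 2*d (Z(d, X) = (X + d) + d = X + 2*d)
-25059 + Z(110, -47) = -25059 + (-47 + 2*110) = -25059 + (-47 + 220) = -25059 + 173 = -24886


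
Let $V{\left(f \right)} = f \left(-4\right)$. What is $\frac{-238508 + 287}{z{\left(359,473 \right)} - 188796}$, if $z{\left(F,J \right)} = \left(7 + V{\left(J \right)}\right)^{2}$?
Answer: $- \frac{238221}{3364429} \approx -0.070806$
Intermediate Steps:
$V{\left(f \right)} = - 4 f$
$z{\left(F,J \right)} = \left(7 - 4 J\right)^{2}$
$\frac{-238508 + 287}{z{\left(359,473 \right)} - 188796} = \frac{-238508 + 287}{\left(-7 + 4 \cdot 473\right)^{2} - 188796} = - \frac{238221}{\left(-7 + 1892\right)^{2} - 188796} = - \frac{238221}{1885^{2} - 188796} = - \frac{238221}{3553225 - 188796} = - \frac{238221}{3364429}$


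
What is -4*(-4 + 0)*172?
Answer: 2752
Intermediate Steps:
-4*(-4 + 0)*172 = -4*(-4)*172 = 16*172 = 2752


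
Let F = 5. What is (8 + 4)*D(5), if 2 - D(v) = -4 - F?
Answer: 132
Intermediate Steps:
D(v) = 11 (D(v) = 2 - (-4 - 1*5) = 2 - (-4 - 5) = 2 - 1*(-9) = 2 + 9 = 11)
(8 + 4)*D(5) = (8 + 4)*11 = 12*11 = 132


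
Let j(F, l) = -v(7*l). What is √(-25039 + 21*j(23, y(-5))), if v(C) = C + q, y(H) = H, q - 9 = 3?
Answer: 2*I*√6139 ≈ 156.7*I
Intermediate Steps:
q = 12 (q = 9 + 3 = 12)
v(C) = 12 + C (v(C) = C + 12 = 12 + C)
j(F, l) = -12 - 7*l (j(F, l) = -(12 + 7*l) = -12 - 7*l)
√(-25039 + 21*j(23, y(-5))) = √(-25039 + 21*(-12 - 7*(-5))) = √(-25039 + 21*(-12 + 35)) = √(-25039 + 21*23) = √(-25039 + 483) = √(-24556) = 2*I*√6139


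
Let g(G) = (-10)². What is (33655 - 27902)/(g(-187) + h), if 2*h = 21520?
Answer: 5753/10860 ≈ 0.52974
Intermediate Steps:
h = 10760 (h = (½)*21520 = 10760)
g(G) = 100
(33655 - 27902)/(g(-187) + h) = (33655 - 27902)/(100 + 10760) = 5753/10860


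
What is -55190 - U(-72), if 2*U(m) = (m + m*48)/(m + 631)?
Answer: -30849446/559 ≈ -55187.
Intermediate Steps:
U(m) = 49*m/(2*(631 + m)) (U(m) = ((m + m*48)/(m + 631))/2 = ((m + 48*m)/(631 + m))/2 = ((49*m)/(631 + m))/2 = (49*m/(631 + m))/2 = 49*m/(2*(631 + m)))
-55190 - U(-72) = -55190 - 49*(-72)/(2*(631 - 72)) = -55190 - 49*(-72)/(2*559) = -55190 - 1*(-1764/559) = -55190 + 1764/559 = -30849446/559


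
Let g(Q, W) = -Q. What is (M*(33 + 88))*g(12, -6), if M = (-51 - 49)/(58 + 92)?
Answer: 968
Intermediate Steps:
M = -⅔ (M = -100/150 = -100*1/150 = -⅔ ≈ -0.66667)
(M*(33 + 88))*g(12, -6) = (-2*(33 + 88)/3)*(-1*12) = -⅔*121*(-12) = -242/3*(-12) = 968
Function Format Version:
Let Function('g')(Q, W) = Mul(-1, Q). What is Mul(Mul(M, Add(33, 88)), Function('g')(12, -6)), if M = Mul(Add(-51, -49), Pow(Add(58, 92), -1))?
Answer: 968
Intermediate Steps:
M = Rational(-2, 3) (M = Mul(-100, Pow(150, -1)) = Mul(-100, Rational(1, 150)) = Rational(-2, 3) ≈ -0.66667)
Mul(Mul(M, Add(33, 88)), Function('g')(12, -6)) = Mul(Mul(Rational(-2, 3), Add(33, 88)), Mul(-1, 12)) = Mul(Mul(Rational(-2, 3), 121), -12) = Mul(Rational(-242, 3), -12) = 968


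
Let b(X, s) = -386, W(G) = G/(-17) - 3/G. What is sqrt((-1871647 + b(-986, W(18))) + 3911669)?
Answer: 2*sqrt(509909) ≈ 1428.2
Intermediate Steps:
W(G) = -3/G - G/17 (W(G) = G*(-1/17) - 3/G = -G/17 - 3/G = -3/G - G/17)
sqrt((-1871647 + b(-986, W(18))) + 3911669) = sqrt((-1871647 - 386) + 3911669) = sqrt(-1872033 + 3911669) = sqrt(2039636) = 2*sqrt(509909)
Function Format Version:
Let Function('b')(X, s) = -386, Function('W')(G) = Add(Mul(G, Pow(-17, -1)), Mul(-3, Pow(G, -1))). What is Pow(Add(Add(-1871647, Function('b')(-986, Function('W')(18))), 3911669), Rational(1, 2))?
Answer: Mul(2, Pow(509909, Rational(1, 2))) ≈ 1428.2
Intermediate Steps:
Function('W')(G) = Add(Mul(-3, Pow(G, -1)), Mul(Rational(-1, 17), G)) (Function('W')(G) = Add(Mul(G, Rational(-1, 17)), Mul(-3, Pow(G, -1))) = Add(Mul(Rational(-1, 17), G), Mul(-3, Pow(G, -1))) = Add(Mul(-3, Pow(G, -1)), Mul(Rational(-1, 17), G)))
Pow(Add(Add(-1871647, Function('b')(-986, Function('W')(18))), 3911669), Rational(1, 2)) = Pow(Add(Add(-1871647, -386), 3911669), Rational(1, 2)) = Pow(Add(-1872033, 3911669), Rational(1, 2)) = Pow(2039636, Rational(1, 2)) = Mul(2, Pow(509909, Rational(1, 2)))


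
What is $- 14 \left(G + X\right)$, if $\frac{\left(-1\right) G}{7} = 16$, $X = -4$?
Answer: $1624$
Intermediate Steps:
$G = -112$ ($G = \left(-7\right) 16 = -112$)
$- 14 \left(G + X\right) = - 14 \left(-112 - 4\right) = \left(-14\right) \left(-116\right) = 1624$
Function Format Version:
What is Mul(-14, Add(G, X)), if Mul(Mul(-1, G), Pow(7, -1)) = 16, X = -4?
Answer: 1624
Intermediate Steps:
G = -112 (G = Mul(-7, 16) = -112)
Mul(-14, Add(G, X)) = Mul(-14, Add(-112, -4)) = Mul(-14, -116) = 1624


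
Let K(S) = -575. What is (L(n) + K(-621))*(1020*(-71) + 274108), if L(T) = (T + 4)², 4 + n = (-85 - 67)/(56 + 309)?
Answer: -15445523385448/133225 ≈ -1.1594e+8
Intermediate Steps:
n = -1612/365 (n = -4 + (-85 - 67)/(56 + 309) = -4 - 152/365 = -1612/365 ≈ -4.4164)
L(T) = (4 + T)²
(L(n) + K(-621))*(1020*(-71) + 274108) = ((4 - 1612/365)² - 575)*(1020*(-71) + 274108) = ((-152/365)² - 575)*(-72420 + 274108) = (23104/133225 - 575)*201688 = -76581271/133225*201688 = -15445523385448/133225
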